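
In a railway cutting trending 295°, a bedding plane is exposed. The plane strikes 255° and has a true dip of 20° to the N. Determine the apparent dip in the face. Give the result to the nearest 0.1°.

13.2°

Angle between strike (255°) and section (295°): β = 40°.
tan α = tan 20° × sin 40° = 0.3640 × 0.6428 = 0.2340
apparent dip = arctan 0.2340 = 13.17°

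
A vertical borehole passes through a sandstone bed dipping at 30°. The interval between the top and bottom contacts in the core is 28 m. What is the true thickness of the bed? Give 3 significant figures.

True thickness t = h · cos(dip) = 28 × cos 30°
t = 28 × 0.8660 = 24.249 m

24.2 m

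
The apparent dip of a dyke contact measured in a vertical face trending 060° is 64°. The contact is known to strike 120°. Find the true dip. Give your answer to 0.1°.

The section is 60° from the strike.
tan(true dip) = tan 64° / sin 60° = 2.3675
δ = arctan(2.3675) = 67.10°

67.1°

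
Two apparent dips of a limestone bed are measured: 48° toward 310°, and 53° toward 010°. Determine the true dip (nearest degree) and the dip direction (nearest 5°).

Each apparent-dip line lies in the plane. As unit vectors (x east, y north, z up), v₁ plunges 48°→310° and v₂ plunges 53°→010°.
n = v₁ × v₂ = (-0.097, 0.487, 0.349) (taken with n_z > 0).
tan δ = √(n_x²+n_y²)/n_z = 0.497/0.349, so δ = 54.9°.
Dip direction = atan2(-0.097, 0.487) = 349° (azimuth of n's horizontal projection).

true dip 55°, dip direction 350°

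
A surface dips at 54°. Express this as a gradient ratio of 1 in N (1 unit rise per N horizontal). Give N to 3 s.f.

1 : N means tan θ = 1/N, so N = 1/tan 54° = 1/1.3764

1 in 0.727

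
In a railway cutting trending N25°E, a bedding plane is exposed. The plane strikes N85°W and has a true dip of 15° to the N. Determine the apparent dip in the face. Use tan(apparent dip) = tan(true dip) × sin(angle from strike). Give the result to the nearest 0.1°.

14.1°

The strike is N85°W and the section trends N25°E; the acute angle between them is β = 70°.
tan(apparent dip) = tan 15° · sin 70° = 0.2518
α = arctan(0.2518) = 14.13°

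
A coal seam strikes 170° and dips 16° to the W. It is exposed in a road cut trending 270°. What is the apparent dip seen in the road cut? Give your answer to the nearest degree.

Angle between strike (170°) and section (270°): β = 80°.
tan α = tan 16° × sin 80° = 0.2867 × 0.9848 = 0.2824
apparent dip = arctan 0.2824 = 15.77°

16°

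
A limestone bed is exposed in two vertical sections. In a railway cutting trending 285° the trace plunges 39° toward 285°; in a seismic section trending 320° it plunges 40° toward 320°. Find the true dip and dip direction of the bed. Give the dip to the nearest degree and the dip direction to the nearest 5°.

The two traces are lines in the plane: v₁ = (sin 285°·cos 39°, cos 285°·cos 39°, −sin 39°), v₂ = (sin 320°·cos 40°, cos 320°·cos 40°, −sin 40°).
n = v₁ × v₂ = (-0.240, 0.173, 0.341) (taken with n_z > 0).
Dip δ = arctan(|n_h|/n_z) = arctan(0.296/0.341) = 40.9°.
Dip direction = atan2(-0.240, 0.173) = 306° (azimuth of n's horizontal projection).

true dip 41°, dip direction 305°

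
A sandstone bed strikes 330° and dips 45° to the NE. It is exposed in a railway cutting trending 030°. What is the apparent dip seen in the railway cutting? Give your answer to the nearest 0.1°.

The strike is 330° and the section trends 030°; the acute angle between them is β = 60°.
tan(apparent dip) = tan 45° · sin 60° = 0.8660
apparent dip = arctan 0.8660 = 40.89°

40.9°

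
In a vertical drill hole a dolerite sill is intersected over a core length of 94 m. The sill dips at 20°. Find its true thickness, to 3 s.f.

True thickness t = h · cos(dip) = 94 × cos 20°
t = 94 × 0.9397 = 88.331 m

88.3 m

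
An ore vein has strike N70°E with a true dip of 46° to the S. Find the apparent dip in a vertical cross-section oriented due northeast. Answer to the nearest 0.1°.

Angle between strike (N70°E) and section (due northeast): β = 25°.
tan(apparent dip) = tan 46° · sin 25° = 0.4376
α = arctan(0.4376) = 23.64°

23.6°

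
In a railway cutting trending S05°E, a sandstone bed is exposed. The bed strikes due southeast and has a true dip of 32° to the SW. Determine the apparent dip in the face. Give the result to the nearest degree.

The section lies 40° from the strike.
tan(apparent dip) = tan 32° · sin 40° = 0.4017
apparent dip = arctan 0.4017 = 21.88°

22°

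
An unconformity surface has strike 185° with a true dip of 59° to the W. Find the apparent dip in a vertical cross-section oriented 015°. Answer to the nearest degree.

The section lies 10° from the strike.
tan α = tan 59° × sin 10° = 1.6643 × 0.1736 = 0.2890
apparent dip = arctan 0.2890 = 16.12°

16°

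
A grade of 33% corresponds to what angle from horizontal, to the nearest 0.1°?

tan θ = 33/100 = 0.3300
θ = arctan(0.3300) = 18.26°

18.3°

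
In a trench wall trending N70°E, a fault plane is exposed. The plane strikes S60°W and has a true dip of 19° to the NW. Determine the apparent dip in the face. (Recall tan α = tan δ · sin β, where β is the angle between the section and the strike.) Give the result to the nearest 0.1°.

3.4°

Angle between strike (S60°W) and section (N70°E): β = 10°.
tan α = tan 19° × sin 10° = 0.3443 × 0.1736 = 0.0598
apparent dip = arctan 0.0598 = 3.42°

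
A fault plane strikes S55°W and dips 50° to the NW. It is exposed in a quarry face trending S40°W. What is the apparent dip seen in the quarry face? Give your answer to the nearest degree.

17°

Angle between strike (S55°W) and section (S40°W): β = 15°.
tan(apparent dip) = tan 50° · sin 15° = 0.3084
apparent dip = arctan 0.3084 = 17.14°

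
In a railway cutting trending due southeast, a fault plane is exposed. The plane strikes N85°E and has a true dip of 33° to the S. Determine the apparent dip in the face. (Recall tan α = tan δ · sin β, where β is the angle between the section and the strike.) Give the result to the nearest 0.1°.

26.4°

The section lies 50° from the strike.
tan(apparent dip) = tan 33° · sin 50° = 0.4975
apparent dip = arctan 0.4975 = 26.45°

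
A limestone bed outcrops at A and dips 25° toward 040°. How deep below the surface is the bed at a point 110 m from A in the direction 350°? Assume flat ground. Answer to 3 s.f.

33.0 m

The hole lies 50° from the dip direction, so the down-dip offset is 110 × cos 50° = 70.71 m.
Depth = down-dip offset × tan(dip) = 70.71 × tan 25° = 70.71 × 0.4663
Depth = 32.97 m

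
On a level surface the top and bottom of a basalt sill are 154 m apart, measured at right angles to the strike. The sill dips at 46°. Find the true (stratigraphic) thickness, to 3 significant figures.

111 m

True thickness t = w · sin(dip) = 154 × sin 46°
t = 154 × 0.7193 = 110.778 m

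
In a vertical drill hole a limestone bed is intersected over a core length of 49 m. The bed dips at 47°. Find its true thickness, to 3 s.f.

True thickness t = h · cos(dip) = 49 × cos 47°
t = 49 × 0.6820 = 33.418 m

33.4 m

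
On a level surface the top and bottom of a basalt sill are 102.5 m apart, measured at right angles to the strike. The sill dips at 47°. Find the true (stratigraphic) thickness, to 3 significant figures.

75.0 m

True thickness t = w · sin(dip) = 102.5 × sin 47°
t = 102.5 × 0.7314 = 74.964 m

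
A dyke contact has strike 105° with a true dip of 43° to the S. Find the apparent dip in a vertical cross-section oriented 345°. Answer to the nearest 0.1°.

The section lies 60° from the strike.
tan(apparent dip) = tan 43° · sin 60° = 0.8076
α = arctan(0.8076) = 38.92°

38.9°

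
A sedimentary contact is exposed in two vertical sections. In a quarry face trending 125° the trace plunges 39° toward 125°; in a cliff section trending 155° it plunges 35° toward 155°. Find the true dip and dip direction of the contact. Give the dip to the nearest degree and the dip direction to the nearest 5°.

true dip 39°, dip direction 125°

The two traces are lines in the plane: v₁ = (sin 125°·cos 39°, cos 125°·cos 39°, −sin 39°), v₂ = (sin 155°·cos 35°, cos 155°·cos 35°, −sin 35°).
n = v₁ × v₂ = (0.212, -0.147, 0.318) (taken with n_z > 0).
True dip = arccos(n_z / |n|) = arccos(0.7771) = 39.0°.
Dip direction = azimuth of (n_x, n_y) = atan2(0.212, -0.147) = 125°.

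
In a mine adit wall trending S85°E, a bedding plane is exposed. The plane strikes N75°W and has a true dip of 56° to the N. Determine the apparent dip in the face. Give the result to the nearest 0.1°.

14.4°

The section lies 10° from the strike.
tan(apparent dip) = tan 56° · sin 10° = 0.2574
α = arctan(0.2574) = 14.44°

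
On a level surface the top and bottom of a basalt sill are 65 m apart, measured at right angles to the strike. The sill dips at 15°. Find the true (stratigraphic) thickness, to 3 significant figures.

16.8 m

True thickness t = w · sin(dip) = 65 × sin 15°
t = 65 × 0.2588 = 16.823 m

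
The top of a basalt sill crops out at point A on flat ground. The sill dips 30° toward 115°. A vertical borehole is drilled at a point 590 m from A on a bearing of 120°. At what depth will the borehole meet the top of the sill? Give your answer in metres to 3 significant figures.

The hole lies 5° from the dip direction, so the down-dip offset is 590 × cos 5° = 587.75 m.
Depth = down-dip offset × tan(dip) = 587.75 × tan 30° = 587.75 × 0.5774
Depth = 339.34 m

339 m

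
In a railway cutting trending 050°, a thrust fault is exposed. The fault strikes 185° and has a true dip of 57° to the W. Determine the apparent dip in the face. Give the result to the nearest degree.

47°

Angle between strike (185°) and section (050°): β = 45°.
tan(apparent dip) = tan 57° · sin 45° = 1.0888
α = arctan(1.0888) = 47.44°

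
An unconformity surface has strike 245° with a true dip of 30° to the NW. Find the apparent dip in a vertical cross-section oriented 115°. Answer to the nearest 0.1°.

23.9°

The section lies 50° from the strike.
tan(apparent dip) = tan 30° · sin 50° = 0.4423
α = arctan(0.4423) = 23.86°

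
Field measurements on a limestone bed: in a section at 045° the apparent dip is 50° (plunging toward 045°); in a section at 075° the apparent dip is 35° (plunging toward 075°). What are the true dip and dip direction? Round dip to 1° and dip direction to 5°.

Represent each trace as a vector plunging at its apparent dip toward its trend (east-north-up frame): v₁ = (0.455, 0.455, -0.766), v₂ = (0.791, 0.212, -0.574).
The plane normal is n = v₁ × v₂ ∝ (0.098, 0.345, 0.263).
tan δ = √(n_x²+n_y²)/n_z = 0.359/0.263, so δ = 53.8°.
Dip direction = atan2(0.098, 0.345) = 16° (azimuth of n's horizontal projection).

true dip 54°, dip direction 015°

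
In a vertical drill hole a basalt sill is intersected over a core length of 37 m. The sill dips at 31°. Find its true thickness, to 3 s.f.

31.7 m

True thickness t = h · cos(dip) = 37 × cos 31°
t = 37 × 0.8572 = 31.715 m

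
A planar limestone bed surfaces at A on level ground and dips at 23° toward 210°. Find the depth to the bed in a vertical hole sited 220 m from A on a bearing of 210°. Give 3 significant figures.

93.4 m

The hole is directly down-dip from the outcrop, so the down-dip offset is 220 m.
Depth = down-dip offset × tan(dip) = 220.00 × tan 23° = 220.00 × 0.4245
Depth = 93.38 m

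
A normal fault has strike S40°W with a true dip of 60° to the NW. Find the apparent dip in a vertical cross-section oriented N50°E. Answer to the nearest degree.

17°

The section lies 10° from the strike.
tan α = tan 60° × sin 10° = 1.7321 × 0.1736 = 0.3008
apparent dip = arctan 0.3008 = 16.74°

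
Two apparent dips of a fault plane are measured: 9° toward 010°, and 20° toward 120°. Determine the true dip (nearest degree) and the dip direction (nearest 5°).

Represent each trace as a vector plunging at its apparent dip toward its trend (east-north-up frame): v₁ = (0.172, 0.973, -0.156), v₂ = (0.814, -0.470, -0.342).
n = v₁ × v₂ = (0.406, 0.069, 0.872) (taken with n_z > 0).
Dip δ = arctan(|n_h|/n_z) = arctan(0.412/0.872) = 25.3°.
Dip direction = azimuth of (n_x, n_y) = atan2(0.406, 0.069) = 80°.

true dip 25°, dip direction 080°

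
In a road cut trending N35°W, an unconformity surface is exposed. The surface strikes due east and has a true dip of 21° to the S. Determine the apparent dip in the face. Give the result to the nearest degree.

17°

Angle between strike (due east) and section (N35°W): β = 55°.
tan α = tan 21° × sin 55° = 0.3839 × 0.8192 = 0.3144
apparent dip = arctan 0.3144 = 17.46°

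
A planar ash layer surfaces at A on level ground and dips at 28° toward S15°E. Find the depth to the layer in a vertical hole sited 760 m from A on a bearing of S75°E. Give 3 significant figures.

The hole lies 60° from the dip direction, so the down-dip offset is 760 × cos 60° = 380.00 m.
Depth = down-dip offset × tan(dip) = 380.00 × tan 28° = 380.00 × 0.5317
Depth = 202.05 m

202 m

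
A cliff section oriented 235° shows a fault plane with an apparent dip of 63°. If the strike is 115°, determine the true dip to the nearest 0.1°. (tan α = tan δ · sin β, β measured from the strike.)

66.2°

The section is 60° from the strike.
tan(true dip) = tan 63° / sin 60° = 2.2662
true dip = arctan 2.2662 = 66.19°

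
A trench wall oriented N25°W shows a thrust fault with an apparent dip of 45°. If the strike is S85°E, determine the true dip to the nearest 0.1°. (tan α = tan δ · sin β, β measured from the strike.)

β = acute angle between strike S85°E and section N25°W = 60°.
tan δ = tan α / sin β = tan 45° / sin 60° = 1.0000 / 0.8660 = 1.1547
δ = arctan(1.1547) = 49.11°

49.1°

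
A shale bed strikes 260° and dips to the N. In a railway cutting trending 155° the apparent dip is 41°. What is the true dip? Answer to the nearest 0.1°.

β = acute angle between strike 260° and section 155° = 75°.
tan(true dip) = tan 41° / sin 75° = 0.9000
δ = arctan(0.9000) = 41.99°

42.0°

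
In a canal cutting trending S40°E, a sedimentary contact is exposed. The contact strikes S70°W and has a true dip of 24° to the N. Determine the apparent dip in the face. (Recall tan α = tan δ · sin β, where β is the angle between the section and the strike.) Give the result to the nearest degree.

The section lies 70° from the strike.
tan α = tan 24° × sin 70° = 0.4452 × 0.9397 = 0.4184
apparent dip = arctan 0.4184 = 22.70°

23°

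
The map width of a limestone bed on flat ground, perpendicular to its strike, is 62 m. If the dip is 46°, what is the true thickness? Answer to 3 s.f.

44.6 m

True thickness t = w · sin(dip) = 62 × sin 46°
t = 62 × 0.7193 = 44.599 m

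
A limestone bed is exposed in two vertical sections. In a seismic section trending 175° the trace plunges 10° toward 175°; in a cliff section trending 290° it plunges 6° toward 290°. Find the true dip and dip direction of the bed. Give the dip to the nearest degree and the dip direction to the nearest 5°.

Represent each trace as a vector plunging at its apparent dip toward its trend (east-north-up frame): v₁ = (0.086, -0.981, -0.174), v₂ = (-0.935, 0.340, -0.105).
The plane normal is n = v₁ × v₂ ∝ (-0.162, -0.171, 0.888).
True dip = arccos(n_z / |n|) = arccos(0.9666) = 14.9°.
Dip direction = azimuth of (n_x, n_y) = atan2(-0.162, -0.171) = 223°.

true dip 15°, dip direction 225°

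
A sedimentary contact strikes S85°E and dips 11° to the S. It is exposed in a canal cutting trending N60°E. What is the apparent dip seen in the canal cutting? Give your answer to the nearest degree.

The section lies 35° from the strike.
tan(apparent dip) = tan 11° · sin 35° = 0.1115
apparent dip = arctan 0.1115 = 6.36°

6°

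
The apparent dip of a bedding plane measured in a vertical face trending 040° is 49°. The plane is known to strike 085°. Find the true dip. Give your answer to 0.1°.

58.4°

β = acute angle between strike 085° and section 040° = 45°.
tan δ = tan α / sin β = tan 49° / sin 45° = 1.1504 / 0.7071 = 1.6269
true dip = arctan 1.6269 = 58.42°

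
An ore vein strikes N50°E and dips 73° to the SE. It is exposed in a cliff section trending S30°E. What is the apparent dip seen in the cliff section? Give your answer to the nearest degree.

73°

The strike is N50°E and the section trends S30°E; the acute angle between them is β = 80°.
tan α = tan 73° × sin 80° = 3.2709 × 0.9848 = 3.2212
apparent dip = arctan 3.2212 = 72.75°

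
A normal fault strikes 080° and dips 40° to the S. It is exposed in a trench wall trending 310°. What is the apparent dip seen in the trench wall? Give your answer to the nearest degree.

The strike is 080° and the section trends 310°; the acute angle between them is β = 50°.
tan(apparent dip) = tan 40° · sin 50° = 0.6428
α = arctan(0.6428) = 32.73°

33°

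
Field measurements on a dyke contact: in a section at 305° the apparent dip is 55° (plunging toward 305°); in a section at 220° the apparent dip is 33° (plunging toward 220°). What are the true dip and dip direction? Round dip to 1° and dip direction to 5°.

The two traces are lines in the plane: v₁ = (sin 305°·cos 55°, cos 305°·cos 55°, −sin 55°), v₂ = (sin 220°·cos 33°, cos 220°·cos 33°, −sin 33°).
n = v₁ × v₂ = (-0.705, 0.186, 0.479) (taken with n_z > 0).
True dip = arccos(n_z / |n|) = arccos(0.5490) = 56.7°.
Dip direction = azimuth of (n_x, n_y) = atan2(-0.705, 0.186) = 285°.

true dip 57°, dip direction 285°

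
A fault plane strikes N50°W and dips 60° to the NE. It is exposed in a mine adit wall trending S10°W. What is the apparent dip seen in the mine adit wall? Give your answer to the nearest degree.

56°

The section lies 60° from the strike.
tan α = tan 60° × sin 60° = 1.7321 × 0.8660 = 1.5000
apparent dip = arctan 1.5000 = 56.31°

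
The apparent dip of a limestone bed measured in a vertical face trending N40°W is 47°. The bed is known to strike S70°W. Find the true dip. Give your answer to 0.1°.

48.8°

β = acute angle between strike S70°W and section N40°W = 70°.
tan(true dip) = tan 47° / sin 70° = 1.1412
true dip = arctan 1.1412 = 48.77°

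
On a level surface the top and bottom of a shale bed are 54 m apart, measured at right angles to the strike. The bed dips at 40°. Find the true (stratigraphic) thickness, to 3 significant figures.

34.7 m

True thickness t = w · sin(dip) = 54 × sin 40°
t = 54 × 0.6428 = 34.711 m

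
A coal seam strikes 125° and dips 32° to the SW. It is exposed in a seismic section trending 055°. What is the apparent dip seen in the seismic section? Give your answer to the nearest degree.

Angle between strike (125°) and section (055°): β = 70°.
tan α = tan 32° × sin 70° = 0.6249 × 0.9397 = 0.5872
α = arctan(0.5872) = 30.42°

30°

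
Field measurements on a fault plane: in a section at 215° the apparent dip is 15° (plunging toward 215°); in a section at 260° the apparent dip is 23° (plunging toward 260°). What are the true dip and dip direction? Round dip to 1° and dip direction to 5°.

true dip 23°, dip direction 265°

Represent each trace as a vector plunging at its apparent dip toward its trend (east-north-up frame): v₁ = (-0.554, -0.791, -0.259), v₂ = (-0.907, -0.160, -0.391).
n = v₁ × v₂ = (-0.268, -0.018, 0.629) (taken with n_z > 0).
tan δ = √(n_x²+n_y²)/n_z = 0.268/0.629, so δ = 23.1°.
The horizontal component of n points toward azimuth atan2(n_x, n_y) = 266°, the dip direction.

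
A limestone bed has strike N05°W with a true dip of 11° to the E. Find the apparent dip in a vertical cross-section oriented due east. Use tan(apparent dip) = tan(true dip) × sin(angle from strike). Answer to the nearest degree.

The strike is N05°W and the section trends due east; the acute angle between them is β = 85°.
tan α = tan 11° × sin 85° = 0.1944 × 0.9962 = 0.1936
α = arctan(0.1936) = 10.96°

11°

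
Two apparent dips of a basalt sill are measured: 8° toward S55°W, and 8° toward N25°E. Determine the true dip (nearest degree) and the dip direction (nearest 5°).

The two traces are lines in the plane: v₁ = (sin 235°·cos 8°, cos 235°·cos 8°, −sin 8°), v₂ = (sin 25°·cos 8°, cos 25°·cos 8°, −sin 8°).
Cross product v₁ × v₂ gives the pole to the plane: n ∝ (-0.204, 0.171, 0.490).
tan δ = √(n_x²+n_y²)/n_z = 0.266/0.490, so δ = 28.5°.
The horizontal component of n points toward azimuth atan2(n_x, n_y) = 310°, the dip direction.

true dip 29°, dip direction 310°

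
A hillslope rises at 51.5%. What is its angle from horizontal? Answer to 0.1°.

27.2°

tan θ = 51.5/100 = 0.5150
θ = arctan(0.5150) = 27.25°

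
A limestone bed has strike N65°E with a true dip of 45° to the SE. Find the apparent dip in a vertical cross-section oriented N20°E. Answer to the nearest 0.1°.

35.3°

The strike is N65°E and the section trends N20°E; the acute angle between them is β = 45°.
tan α = tan 45° × sin 45° = 1.0000 × 0.7071 = 0.7071
α = arctan(0.7071) = 35.26°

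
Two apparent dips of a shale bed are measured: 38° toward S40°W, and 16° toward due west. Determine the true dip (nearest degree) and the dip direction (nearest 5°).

Each apparent-dip line lies in the plane. As unit vectors (x east, y north, z up), v₁ plunges 38°→S40°W and v₂ plunges 16°→due west.
n = v₁ × v₂ = (-0.166, -0.452, 0.580) (taken with n_z > 0).
Dip δ = arctan(|n_h|/n_z) = arctan(0.482/0.580) = 39.7°.
The horizontal component of n points toward azimuth atan2(n_x, n_y) = 200°, the dip direction.

true dip 40°, dip direction 200°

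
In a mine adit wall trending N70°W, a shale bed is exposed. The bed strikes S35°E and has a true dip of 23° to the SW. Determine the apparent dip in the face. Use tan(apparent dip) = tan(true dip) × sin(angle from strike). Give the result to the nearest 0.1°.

13.7°

Angle between strike (S35°E) and section (N70°W): β = 35°.
tan α = tan 23° × sin 35° = 0.4245 × 0.5736 = 0.2435
apparent dip = arctan 0.2435 = 13.68°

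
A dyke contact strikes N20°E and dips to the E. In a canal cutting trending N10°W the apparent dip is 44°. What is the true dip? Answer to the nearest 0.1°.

The section is 30° from the strike.
tan(true dip) = tan 44° / sin 30° = 1.9314
δ = arctan(1.9314) = 62.63°

62.6°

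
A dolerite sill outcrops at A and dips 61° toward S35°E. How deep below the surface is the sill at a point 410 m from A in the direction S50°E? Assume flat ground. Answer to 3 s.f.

714 m

The hole lies 15° from the dip direction, so the down-dip offset is 410 × cos 15° = 396.03 m.
Depth = down-dip offset × tan(dip) = 396.03 × tan 61° = 396.03 × 1.8040
Depth = 714.46 m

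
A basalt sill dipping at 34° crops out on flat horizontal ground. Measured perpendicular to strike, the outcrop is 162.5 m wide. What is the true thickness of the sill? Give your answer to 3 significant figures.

True thickness t = w · sin(dip) = 162.5 × sin 34°
t = 162.5 × 0.5592 = 90.869 m

90.9 m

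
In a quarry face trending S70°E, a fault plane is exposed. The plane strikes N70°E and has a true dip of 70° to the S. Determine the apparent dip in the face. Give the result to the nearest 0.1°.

The section lies 40° from the strike.
tan(apparent dip) = tan 70° · sin 40° = 1.7660
apparent dip = arctan 1.7660 = 60.48°

60.5°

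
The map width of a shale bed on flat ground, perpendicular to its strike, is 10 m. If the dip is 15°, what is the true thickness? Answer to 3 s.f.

2.59 m

True thickness t = w · sin(dip) = 10 × sin 15°
t = 10 × 0.2588 = 2.588 m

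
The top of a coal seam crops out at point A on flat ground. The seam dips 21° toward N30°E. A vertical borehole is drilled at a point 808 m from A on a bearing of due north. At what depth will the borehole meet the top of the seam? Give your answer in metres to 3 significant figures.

269 m

The hole lies 30° from the dip direction, so the down-dip offset is 808 × cos 30° = 699.75 m.
Depth = down-dip offset × tan(dip) = 699.75 × tan 21° = 699.75 × 0.3839
Depth = 268.61 m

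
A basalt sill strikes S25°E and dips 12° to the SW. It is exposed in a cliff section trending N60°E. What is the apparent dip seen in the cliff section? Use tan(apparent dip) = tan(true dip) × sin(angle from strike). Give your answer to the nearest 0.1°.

12.0°

The strike is S25°E and the section trends N60°E; the acute angle between them is β = 85°.
tan(apparent dip) = tan 12° · sin 85° = 0.2117
apparent dip = arctan 0.2117 = 11.96°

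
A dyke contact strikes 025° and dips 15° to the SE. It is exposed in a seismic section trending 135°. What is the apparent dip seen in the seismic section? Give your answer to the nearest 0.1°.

The section lies 70° from the strike.
tan α = tan 15° × sin 70° = 0.2679 × 0.9397 = 0.2518
α = arctan(0.2518) = 14.13°

14.1°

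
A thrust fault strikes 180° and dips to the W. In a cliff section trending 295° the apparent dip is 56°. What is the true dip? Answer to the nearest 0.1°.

58.6°

β = acute angle between strike 180° and section 295° = 65°.
tan(true dip) = tan 56° / sin 65° = 1.6358
δ = arctan(1.6358) = 58.56°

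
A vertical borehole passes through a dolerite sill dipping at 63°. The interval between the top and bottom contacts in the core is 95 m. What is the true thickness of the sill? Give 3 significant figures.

43.1 m

True thickness t = h · cos(dip) = 95 × cos 63°
t = 95 × 0.4540 = 43.129 m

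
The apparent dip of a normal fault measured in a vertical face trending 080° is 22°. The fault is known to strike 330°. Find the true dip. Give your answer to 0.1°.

β = acute angle between strike 330° and section 080° = 70°.
tan δ = tan α / sin β = tan 22° / sin 70° = 0.4040 / 0.9397 = 0.4300
δ = arctan(0.4300) = 23.27°

23.3°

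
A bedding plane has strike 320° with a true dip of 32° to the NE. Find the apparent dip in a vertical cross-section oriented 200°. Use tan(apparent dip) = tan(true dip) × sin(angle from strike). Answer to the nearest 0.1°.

The section lies 60° from the strike.
tan α = tan 32° × sin 60° = 0.6249 × 0.8660 = 0.5412
α = arctan(0.5412) = 28.42°

28.4°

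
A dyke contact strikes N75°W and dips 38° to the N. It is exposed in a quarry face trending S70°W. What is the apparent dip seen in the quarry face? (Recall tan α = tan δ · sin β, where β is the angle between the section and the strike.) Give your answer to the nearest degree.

The strike is N75°W and the section trends S70°W; the acute angle between them is β = 35°.
tan(apparent dip) = tan 38° · sin 35° = 0.4481
α = arctan(0.4481) = 24.14°

24°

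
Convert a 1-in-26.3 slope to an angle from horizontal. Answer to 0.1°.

tan θ = 1/26.3 = 0.0380
θ = arctan(0.0380) = 2.18°

2.2°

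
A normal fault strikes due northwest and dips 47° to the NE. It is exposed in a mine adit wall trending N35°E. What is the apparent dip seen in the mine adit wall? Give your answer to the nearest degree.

Angle between strike (due northwest) and section (N35°E): β = 80°.
tan α = tan 47° × sin 80° = 1.0724 × 0.9848 = 1.0561
α = arctan(1.0561) = 46.56°

47°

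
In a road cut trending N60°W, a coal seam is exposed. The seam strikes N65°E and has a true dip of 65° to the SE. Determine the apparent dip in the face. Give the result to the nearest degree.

The section lies 55° from the strike.
tan(apparent dip) = tan 65° · sin 55° = 1.7567
α = arctan(1.7567) = 60.35°

60°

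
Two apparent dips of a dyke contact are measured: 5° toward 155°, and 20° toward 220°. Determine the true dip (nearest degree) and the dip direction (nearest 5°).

true dip 20°, dip direction 230°

Each apparent-dip line lies in the plane. As unit vectors (x east, y north, z up), v₁ plunges 5°→155° and v₂ plunges 20°→220°.
The plane normal is n = v₁ × v₂ ∝ (-0.246, -0.197, 0.848).
True dip = arccos(n_z / |n|) = arccos(0.9375) = 20.4°.
Dip direction = azimuth of (n_x, n_y) = atan2(-0.246, -0.197) = 231°.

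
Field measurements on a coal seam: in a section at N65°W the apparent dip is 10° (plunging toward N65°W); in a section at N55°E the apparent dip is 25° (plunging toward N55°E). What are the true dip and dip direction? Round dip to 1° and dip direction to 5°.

true dip 34°, dip direction 010°

The two traces are lines in the plane: v₁ = (sin 295°·cos 10°, cos 295°·cos 10°, −sin 10°), v₂ = (sin 55°·cos 25°, cos 55°·cos 25°, −sin 25°).
Cross product v₁ × v₂ gives the pole to the plane: n ∝ (0.086, 0.506, 0.773).
True dip = arccos(n_z / |n|) = arccos(0.8330) = 33.6°.
Dip direction = azimuth of (n_x, n_y) = atan2(0.086, 0.506) = 10°.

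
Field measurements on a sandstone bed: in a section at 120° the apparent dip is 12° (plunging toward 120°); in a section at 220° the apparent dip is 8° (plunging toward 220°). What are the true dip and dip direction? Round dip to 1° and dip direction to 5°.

Represent each trace as a vector plunging at its apparent dip toward its trend (east-north-up frame): v₁ = (0.847, -0.489, -0.208), v₂ = (-0.637, -0.759, -0.139).
n = v₁ × v₂ = (0.090, -0.250, 0.954) (taken with n_z > 0).
Dip δ = arctan(|n_h|/n_z) = arctan(0.266/0.954) = 15.6°.
Dip direction = azimuth of (n_x, n_y) = atan2(0.090, -0.250) = 160°.

true dip 16°, dip direction 160°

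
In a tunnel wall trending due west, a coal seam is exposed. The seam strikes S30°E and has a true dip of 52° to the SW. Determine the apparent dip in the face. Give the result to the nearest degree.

Angle between strike (S30°E) and section (due west): β = 60°.
tan(apparent dip) = tan 52° · sin 60° = 1.1085
apparent dip = arctan 1.1085 = 47.94°

48°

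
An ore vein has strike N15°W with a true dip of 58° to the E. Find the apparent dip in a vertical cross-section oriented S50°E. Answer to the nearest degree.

The section lies 35° from the strike.
tan(apparent dip) = tan 58° · sin 35° = 0.9179
apparent dip = arctan 0.9179 = 42.55°

43°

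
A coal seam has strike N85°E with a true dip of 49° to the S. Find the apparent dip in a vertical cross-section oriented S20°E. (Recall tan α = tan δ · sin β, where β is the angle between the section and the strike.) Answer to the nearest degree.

48°

Angle between strike (N85°E) and section (S20°E): β = 75°.
tan(apparent dip) = tan 49° · sin 75° = 1.1112
apparent dip = arctan 1.1112 = 48.01°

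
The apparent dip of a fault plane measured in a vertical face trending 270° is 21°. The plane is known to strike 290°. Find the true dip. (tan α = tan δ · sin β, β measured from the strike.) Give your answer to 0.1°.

48.3°

The section is 20° from the strike.
tan δ = tan α / sin β = tan 21° / sin 20° = 0.3839 / 0.3420 = 1.1223
true dip = arctan 1.1223 = 48.30°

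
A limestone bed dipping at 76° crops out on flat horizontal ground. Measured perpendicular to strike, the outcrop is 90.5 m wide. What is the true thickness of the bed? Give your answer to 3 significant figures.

True thickness t = w · sin(dip) = 90.5 × sin 76°
t = 90.5 × 0.9703 = 87.812 m

87.8 m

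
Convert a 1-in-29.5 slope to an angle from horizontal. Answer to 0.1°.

tan θ = 1/29.5 = 0.0339
θ = arctan(0.0339) = 1.94°

1.9°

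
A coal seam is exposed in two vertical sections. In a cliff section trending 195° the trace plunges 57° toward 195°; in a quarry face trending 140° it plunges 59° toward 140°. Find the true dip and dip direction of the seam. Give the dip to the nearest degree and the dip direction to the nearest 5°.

true dip 61°, dip direction 165°

Each apparent-dip line lies in the plane. As unit vectors (x east, y north, z up), v₁ plunges 57°→195° and v₂ plunges 59°→140°.
The plane normal is n = v₁ × v₂ ∝ (0.120, -0.398, 0.230).
Dip δ = arctan(|n_h|/n_z) = arctan(0.416/0.230) = 61.1°.
Dip direction = azimuth of (n_x, n_y) = atan2(0.120, -0.398) = 163°.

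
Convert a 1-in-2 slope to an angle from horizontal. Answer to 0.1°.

tan θ = 1/2 = 0.5000
θ = arctan(0.5000) = 26.57°

26.6°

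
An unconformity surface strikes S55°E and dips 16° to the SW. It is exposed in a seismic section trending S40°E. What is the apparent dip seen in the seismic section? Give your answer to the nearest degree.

4°

Angle between strike (S55°E) and section (S40°E): β = 15°.
tan(apparent dip) = tan 16° · sin 15° = 0.0742
α = arctan(0.0742) = 4.24°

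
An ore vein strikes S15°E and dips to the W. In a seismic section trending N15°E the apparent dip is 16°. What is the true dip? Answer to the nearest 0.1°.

29.8°

The section is 30° from the strike.
tan δ = tan α / sin β = tan 16° / sin 30° = 0.2867 / 0.5000 = 0.5735
true dip = arctan 0.5735 = 29.83°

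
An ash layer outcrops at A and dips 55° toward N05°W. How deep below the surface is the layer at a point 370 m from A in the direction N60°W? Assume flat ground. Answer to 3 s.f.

The hole lies 55° from the dip direction, so the down-dip offset is 370 × cos 55° = 212.22 m.
Depth = down-dip offset × tan(dip) = 212.22 × tan 55° = 212.22 × 1.4281
Depth = 303.09 m

303 m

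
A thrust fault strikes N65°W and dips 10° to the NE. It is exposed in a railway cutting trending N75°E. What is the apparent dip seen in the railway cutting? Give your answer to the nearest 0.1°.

Angle between strike (N65°W) and section (N75°E): β = 40°.
tan(apparent dip) = tan 10° · sin 40° = 0.1133
α = arctan(0.1133) = 6.47°

6.5°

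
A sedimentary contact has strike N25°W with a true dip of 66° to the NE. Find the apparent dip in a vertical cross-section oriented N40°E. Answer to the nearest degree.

64°

Angle between strike (N25°W) and section (N40°E): β = 65°.
tan α = tan 66° × sin 65° = 2.2460 × 0.9063 = 2.0356
α = arctan(2.0356) = 63.84°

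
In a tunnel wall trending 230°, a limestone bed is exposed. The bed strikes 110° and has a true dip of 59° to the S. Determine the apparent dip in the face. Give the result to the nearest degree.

55°

Angle between strike (110°) and section (230°): β = 60°.
tan(apparent dip) = tan 59° · sin 60° = 1.4413
α = arctan(1.4413) = 55.25°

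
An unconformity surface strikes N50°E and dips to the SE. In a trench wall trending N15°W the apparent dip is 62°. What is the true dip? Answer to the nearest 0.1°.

The section is 65° from the strike.
tan(true dip) = tan 62° / sin 65° = 2.0752
δ = arctan(2.0752) = 64.27°

64.3°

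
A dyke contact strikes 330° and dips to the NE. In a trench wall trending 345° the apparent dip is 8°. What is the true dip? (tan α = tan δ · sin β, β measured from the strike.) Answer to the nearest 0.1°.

β = acute angle between strike 330° and section 345° = 15°.
tan(true dip) = tan 8° / sin 15° = 0.5430
true dip = arctan 0.5430 = 28.50°

28.5°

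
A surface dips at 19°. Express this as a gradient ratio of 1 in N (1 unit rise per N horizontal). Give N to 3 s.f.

1 : N means tan θ = 1/N, so N = 1/tan 19° = 1/0.3443

1 in 2.90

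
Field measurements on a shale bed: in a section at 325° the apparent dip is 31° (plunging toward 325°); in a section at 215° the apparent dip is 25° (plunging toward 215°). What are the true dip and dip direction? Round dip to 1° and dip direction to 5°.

Represent each trace as a vector plunging at its apparent dip toward its trend (east-north-up frame): v₁ = (-0.492, 0.702, -0.515), v₂ = (-0.520, -0.742, -0.423).
n = v₁ × v₂ = (-0.679, 0.060, 0.730) (taken with n_z > 0).
tan δ = √(n_x²+n_y²)/n_z = 0.682/0.730, so δ = 43.0°.
The horizontal component of n points toward azimuth atan2(n_x, n_y) = 275°, the dip direction.

true dip 43°, dip direction 275°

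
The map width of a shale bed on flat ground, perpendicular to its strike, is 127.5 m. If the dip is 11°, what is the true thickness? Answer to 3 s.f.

24.3 m

True thickness t = w · sin(dip) = 127.5 × sin 11°
t = 127.5 × 0.1908 = 24.328 m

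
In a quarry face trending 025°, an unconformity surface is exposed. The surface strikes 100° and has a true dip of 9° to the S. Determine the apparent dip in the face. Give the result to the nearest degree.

Angle between strike (100°) and section (025°): β = 75°.
tan(apparent dip) = tan 9° · sin 75° = 0.1530
apparent dip = arctan 0.1530 = 8.70°

9°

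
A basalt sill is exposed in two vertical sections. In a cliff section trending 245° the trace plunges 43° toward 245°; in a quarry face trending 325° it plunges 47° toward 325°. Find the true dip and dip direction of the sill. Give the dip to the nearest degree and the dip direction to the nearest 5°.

Each apparent-dip line lies in the plane. As unit vectors (x east, y north, z up), v₁ plunges 43°→245° and v₂ plunges 47°→325°.
n = v₁ × v₂ = (-0.607, 0.218, 0.491) (taken with n_z > 0).
Dip δ = arctan(|n_h|/n_z) = arctan(0.645/0.491) = 52.7°.
The horizontal component of n points toward azimuth atan2(n_x, n_y) = 290°, the dip direction.

true dip 53°, dip direction 290°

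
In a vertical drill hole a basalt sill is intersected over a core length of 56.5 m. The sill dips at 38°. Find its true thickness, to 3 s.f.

44.5 m

True thickness t = h · cos(dip) = 56.5 × cos 38°
t = 56.5 × 0.7880 = 44.523 m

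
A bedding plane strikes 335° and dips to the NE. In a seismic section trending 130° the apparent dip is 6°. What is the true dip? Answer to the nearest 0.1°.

14.0°

The section is 25° from the strike.
tan δ = tan α / sin β = tan 6° / sin 25° = 0.1051 / 0.4226 = 0.2487
true dip = arctan 0.2487 = 13.97°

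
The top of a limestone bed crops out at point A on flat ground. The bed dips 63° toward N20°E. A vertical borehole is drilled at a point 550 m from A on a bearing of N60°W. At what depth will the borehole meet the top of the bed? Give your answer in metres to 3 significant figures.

187 m

The hole lies 80° from the dip direction, so the down-dip offset is 550 × cos 80° = 95.51 m.
Depth = down-dip offset × tan(dip) = 95.51 × tan 63° = 95.51 × 1.9626
Depth = 187.44 m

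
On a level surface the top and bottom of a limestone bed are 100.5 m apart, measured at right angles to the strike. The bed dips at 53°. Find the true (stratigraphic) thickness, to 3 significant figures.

True thickness t = w · sin(dip) = 100.5 × sin 53°
t = 100.5 × 0.7986 = 80.263 m

80.3 m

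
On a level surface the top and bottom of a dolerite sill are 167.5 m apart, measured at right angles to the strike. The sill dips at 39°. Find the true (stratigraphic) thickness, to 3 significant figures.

105 m

True thickness t = w · sin(dip) = 167.5 × sin 39°
t = 167.5 × 0.6293 = 105.411 m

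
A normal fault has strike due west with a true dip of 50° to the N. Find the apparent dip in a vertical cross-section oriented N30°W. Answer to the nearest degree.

Angle between strike (due west) and section (N30°W): β = 60°.
tan(apparent dip) = tan 50° · sin 60° = 1.0321
α = arctan(1.0321) = 45.90°

46°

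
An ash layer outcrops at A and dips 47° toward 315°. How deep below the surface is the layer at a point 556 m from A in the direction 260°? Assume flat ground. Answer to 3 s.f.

The hole lies 55° from the dip direction, so the down-dip offset is 556 × cos 55° = 318.91 m.
Depth = down-dip offset × tan(dip) = 318.91 × tan 47° = 318.91 × 1.0724
Depth = 341.99 m

342 m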